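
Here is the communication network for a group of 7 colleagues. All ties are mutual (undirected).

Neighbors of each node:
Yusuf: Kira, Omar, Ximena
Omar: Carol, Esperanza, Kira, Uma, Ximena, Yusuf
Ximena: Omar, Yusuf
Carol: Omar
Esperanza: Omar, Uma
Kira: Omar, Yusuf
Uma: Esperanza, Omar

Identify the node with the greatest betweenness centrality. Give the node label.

Omar

Unnormalized betweenness of each node: Carol:0, Esperanza:0, Kira:0, Omar:23/2, Uma:0, Ximena:0, Yusuf:1/2.
Omar has the largest value, 23/2, making it the main broker — the node through which the most shortest paths run.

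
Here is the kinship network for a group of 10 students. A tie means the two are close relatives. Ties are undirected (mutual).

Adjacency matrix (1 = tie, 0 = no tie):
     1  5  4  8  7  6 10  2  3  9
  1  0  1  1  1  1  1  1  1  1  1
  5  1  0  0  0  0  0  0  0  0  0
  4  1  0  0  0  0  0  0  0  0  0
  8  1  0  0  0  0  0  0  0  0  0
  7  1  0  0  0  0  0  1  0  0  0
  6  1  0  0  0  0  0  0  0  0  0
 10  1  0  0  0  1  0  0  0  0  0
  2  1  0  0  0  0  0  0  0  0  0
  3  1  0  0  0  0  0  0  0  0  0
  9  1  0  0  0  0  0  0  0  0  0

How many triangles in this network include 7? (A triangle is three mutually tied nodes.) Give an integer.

7's neighbors: 1 and 10.
Neighbor pairs that are themselves tied: 7–1–10. Each forms one triangle with 7, for 1 in total.

1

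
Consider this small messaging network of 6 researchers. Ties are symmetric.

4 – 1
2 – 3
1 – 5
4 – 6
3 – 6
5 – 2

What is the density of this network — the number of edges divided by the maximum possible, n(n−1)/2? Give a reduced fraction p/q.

2/5

There are 6 edges and 6 nodes, so the maximum possible is C(6,2) = 15.
Density = 6/15 = 2/5.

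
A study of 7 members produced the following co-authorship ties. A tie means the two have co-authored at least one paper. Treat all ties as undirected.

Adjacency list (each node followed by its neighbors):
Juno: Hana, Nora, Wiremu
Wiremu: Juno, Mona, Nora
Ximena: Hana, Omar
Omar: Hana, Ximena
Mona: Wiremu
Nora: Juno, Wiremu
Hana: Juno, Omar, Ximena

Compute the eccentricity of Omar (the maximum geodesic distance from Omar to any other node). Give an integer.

Distances from Omar: Hana:1, Juno:2, Mona:4, Nora:3, Wiremu:3, Ximena:1.
The largest is 4 (to Mona), so the eccentricity of Omar is 4.

4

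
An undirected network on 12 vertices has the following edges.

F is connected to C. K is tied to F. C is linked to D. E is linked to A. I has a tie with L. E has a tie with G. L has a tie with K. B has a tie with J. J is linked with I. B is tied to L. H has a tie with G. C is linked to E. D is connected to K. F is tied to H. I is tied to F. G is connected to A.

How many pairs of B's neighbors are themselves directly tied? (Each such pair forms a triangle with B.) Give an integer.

B's neighbors are J and L, but none of them are tied to each other, so no triangle contains B.

0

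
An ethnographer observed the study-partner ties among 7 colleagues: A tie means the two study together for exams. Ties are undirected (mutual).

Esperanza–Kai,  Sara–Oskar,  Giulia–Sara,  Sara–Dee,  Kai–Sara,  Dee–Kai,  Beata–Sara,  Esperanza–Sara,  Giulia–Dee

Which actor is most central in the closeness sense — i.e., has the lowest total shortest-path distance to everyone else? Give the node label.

Farness (sum of distances to all others) for each node — Beata:11, Dee:9, Esperanza:10, Giulia:10, Kai:9, Oskar:11, Sara:6.
The smallest farness is 6, for Sara, so Sara has the highest closeness.

Sara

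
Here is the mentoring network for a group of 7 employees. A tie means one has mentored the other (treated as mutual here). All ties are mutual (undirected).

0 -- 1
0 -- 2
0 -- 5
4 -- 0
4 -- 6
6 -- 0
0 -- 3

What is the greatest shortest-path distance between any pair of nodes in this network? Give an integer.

2

Eccentricity of each node (its greatest distance to any other): 0:1, 1:2, 2:2, 3:2, 4:2, 5:2, 6:2.
The maximum eccentricity is 2, realized for instance by the pair 4–5 via 4 – 0 – 5. So the diameter is 2.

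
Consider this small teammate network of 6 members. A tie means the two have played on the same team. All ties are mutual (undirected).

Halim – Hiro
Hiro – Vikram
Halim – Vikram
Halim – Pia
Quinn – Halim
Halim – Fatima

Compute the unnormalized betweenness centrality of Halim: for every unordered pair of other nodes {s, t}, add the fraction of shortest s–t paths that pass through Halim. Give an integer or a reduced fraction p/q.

9

Pairs whose geodesics pass through Halim — Pia–Fatima: 1; Pia–Hiro: 1; Pia–Vikram: 1; Pia–Quinn: 1; Fatima–Hiro: 1; Fatima–Vikram: 1; Fatima–Quinn: 1; Hiro–Quinn: 1; Vikram–Quinn: 1.
All other pairs contribute 0.
Summing the contributions gives betweenness(Halim) = 9.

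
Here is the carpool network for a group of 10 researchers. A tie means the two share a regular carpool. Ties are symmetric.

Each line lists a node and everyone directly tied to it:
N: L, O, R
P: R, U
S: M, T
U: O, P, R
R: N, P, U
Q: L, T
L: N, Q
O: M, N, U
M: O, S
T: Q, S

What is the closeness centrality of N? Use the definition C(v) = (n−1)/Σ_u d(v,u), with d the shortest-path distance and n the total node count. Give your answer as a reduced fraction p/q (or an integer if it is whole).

Distances from N: L:1, M:2, O:1, P:2, Q:2, R:1, S:3, T:3, U:2. Sum = 17.
n = 10, so closeness = 9/17.

9/17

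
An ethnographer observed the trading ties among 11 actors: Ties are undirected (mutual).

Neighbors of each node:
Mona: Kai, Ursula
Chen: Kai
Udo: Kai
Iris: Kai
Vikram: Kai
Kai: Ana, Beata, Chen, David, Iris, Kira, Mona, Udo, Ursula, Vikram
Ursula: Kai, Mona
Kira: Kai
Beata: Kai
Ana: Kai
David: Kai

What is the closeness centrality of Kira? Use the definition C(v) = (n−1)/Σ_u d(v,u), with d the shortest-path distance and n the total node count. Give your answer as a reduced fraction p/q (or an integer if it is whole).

10/19

Distances from Kira: Ana:2, Beata:2, Chen:2, David:2, Iris:2, Kai:1, Mona:2, Udo:2, Ursula:2, Vikram:2. Sum = 19.
n = 11, so closeness = 10/19.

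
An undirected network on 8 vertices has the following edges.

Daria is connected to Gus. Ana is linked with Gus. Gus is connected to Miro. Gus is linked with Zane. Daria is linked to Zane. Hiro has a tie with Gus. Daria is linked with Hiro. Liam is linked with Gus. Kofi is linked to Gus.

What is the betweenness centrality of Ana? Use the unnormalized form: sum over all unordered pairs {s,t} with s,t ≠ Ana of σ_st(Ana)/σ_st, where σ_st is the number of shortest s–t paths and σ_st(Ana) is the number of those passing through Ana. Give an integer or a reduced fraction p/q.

0

No shortest path between any pair of other nodes passes through Ana.
Summing the contributions gives betweenness(Ana) = 0.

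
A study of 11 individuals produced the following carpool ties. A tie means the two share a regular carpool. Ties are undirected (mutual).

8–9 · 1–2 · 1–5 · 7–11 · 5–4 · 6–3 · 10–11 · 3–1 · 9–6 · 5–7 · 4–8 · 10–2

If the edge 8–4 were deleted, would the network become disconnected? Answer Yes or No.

No

Even without that edge, 8 still reaches 4 via 8 – 9 – 6 – 3 – 1 – 5 – 4, so the network stays connected. Not a bridge.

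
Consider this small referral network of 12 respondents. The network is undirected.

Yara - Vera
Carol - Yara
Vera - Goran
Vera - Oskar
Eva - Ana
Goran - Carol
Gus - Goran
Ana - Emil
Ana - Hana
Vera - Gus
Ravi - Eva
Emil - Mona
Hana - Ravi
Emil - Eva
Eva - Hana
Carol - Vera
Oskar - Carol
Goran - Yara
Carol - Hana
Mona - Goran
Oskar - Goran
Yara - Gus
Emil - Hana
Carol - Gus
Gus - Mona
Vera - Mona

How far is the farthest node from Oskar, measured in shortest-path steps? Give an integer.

3

Distances from Oskar: Ana:3, Carol:1, Emil:3, Eva:3, Goran:1, Gus:2, Hana:2, Mona:2, Ravi:3, Vera:1, Yara:2.
The largest is 3 (to Emil, Eva, Ravi, and Ana), so the eccentricity of Oskar is 3.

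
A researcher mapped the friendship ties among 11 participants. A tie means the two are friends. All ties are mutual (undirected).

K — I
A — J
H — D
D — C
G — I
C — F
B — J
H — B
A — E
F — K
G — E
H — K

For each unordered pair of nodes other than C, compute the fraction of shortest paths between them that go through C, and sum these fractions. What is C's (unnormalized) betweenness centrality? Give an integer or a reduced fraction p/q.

Pairs whose geodesics pass through C — F–D: 1.
All other pairs contribute 0.
Summing the contributions gives betweenness(C) = 1.

1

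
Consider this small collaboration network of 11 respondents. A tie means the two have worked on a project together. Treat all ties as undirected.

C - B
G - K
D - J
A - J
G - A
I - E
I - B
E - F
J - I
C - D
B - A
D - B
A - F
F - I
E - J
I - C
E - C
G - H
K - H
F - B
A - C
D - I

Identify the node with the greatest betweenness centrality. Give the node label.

A

Unnormalized betweenness of each node: A:133/6, B:37/12, C:13/3, D:7/12, E:5/6, F:8/3, G:16, H:0, I:7/3, J:4, K:0.
A has the largest value, 133/6, making it the main broker — the node through which the most shortest paths run.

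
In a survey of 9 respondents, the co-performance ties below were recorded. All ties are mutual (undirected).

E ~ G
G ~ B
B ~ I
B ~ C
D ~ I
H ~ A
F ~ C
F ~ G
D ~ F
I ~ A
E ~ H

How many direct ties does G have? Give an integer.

3

G is directly tied to B, E, and F. That is 3 neighbors, so the degree of G is 3.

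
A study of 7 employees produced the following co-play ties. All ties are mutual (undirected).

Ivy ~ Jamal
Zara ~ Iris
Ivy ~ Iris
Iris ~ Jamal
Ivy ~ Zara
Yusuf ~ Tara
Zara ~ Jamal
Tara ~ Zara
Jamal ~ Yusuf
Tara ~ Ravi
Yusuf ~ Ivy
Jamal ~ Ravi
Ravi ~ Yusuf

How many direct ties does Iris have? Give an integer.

Iris is directly tied to Ivy, Jamal, and Zara. That is 3 neighbors, so the degree of Iris is 3.

3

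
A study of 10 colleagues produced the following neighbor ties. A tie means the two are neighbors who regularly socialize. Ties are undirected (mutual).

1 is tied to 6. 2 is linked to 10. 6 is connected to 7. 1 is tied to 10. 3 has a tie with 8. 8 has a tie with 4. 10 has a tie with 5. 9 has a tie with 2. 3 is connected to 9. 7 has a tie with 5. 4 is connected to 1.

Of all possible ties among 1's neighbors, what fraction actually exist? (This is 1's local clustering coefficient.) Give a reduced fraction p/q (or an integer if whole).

1's neighbors: 4, 6, and 10 (k = 3).
Possible neighbor pairs: C(3,2) = 3. Edges among them: none → e = 0.
Clustering(1) = 0/3 = 0.

0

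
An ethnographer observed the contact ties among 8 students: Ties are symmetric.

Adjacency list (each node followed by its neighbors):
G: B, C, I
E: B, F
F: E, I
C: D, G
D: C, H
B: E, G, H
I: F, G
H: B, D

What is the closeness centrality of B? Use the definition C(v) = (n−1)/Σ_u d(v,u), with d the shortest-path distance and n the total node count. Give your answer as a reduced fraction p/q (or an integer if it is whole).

Distances from B: C:2, D:2, E:1, F:2, G:1, H:1, I:2. Sum = 11.
n = 8, so closeness = 7/11.

7/11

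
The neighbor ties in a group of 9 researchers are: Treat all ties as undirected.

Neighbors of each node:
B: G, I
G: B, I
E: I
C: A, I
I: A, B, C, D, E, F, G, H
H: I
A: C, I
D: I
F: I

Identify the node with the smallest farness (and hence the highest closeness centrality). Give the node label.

Farness (sum of distances to all others) for each node — A:14, B:14, C:14, D:15, E:15, F:15, G:14, H:15, I:8.
The smallest farness is 8, for I, so I has the highest closeness.

I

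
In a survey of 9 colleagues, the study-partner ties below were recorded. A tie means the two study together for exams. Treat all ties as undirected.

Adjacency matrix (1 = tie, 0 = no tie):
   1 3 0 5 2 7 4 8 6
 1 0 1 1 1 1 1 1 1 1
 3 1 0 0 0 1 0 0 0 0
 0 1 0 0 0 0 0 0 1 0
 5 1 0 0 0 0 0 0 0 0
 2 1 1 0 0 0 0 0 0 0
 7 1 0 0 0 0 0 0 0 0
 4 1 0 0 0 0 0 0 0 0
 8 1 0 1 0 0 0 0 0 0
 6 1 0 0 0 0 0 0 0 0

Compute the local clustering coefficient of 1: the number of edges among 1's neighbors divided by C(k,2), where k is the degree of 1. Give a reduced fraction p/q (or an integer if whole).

1/14

1's neighbors: 0, 2, 3, 4, 5, 6, 7, and 8 (k = 8).
Possible neighbor pairs: C(8,2) = 28. Edges among them: 0–8, 2–3 → e = 2.
Clustering(1) = 2/28 = 1/14.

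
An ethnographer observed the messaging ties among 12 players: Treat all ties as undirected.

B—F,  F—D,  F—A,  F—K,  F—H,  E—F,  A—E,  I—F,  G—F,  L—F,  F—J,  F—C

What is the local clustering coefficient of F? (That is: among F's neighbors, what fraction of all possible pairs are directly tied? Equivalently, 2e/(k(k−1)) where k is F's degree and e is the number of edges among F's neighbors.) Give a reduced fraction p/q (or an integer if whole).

F's neighbors: A, B, C, D, E, G, H, I, J, K, and L (k = 11).
Possible neighbor pairs: C(11,2) = 55. Edges among them: A–E → e = 1.
Clustering(F) = 1/55.

1/55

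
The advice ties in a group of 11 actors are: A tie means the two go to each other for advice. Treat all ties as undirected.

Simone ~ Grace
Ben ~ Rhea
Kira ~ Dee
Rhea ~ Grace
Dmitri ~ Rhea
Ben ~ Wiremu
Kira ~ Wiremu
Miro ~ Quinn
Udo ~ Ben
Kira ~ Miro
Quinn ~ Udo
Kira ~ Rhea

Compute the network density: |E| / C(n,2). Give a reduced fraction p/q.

12/55

There are 12 edges and 11 nodes, so the maximum possible is C(11,2) = 55.
Density = 12/55.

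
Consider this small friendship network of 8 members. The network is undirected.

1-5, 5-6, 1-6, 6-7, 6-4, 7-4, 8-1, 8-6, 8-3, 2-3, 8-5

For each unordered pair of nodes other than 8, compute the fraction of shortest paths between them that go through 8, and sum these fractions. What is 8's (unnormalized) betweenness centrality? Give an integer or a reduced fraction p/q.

10

Pairs whose geodesics pass through 8 — 2–6: 1; 2–7: 1; 2–5: 1; 2–1: 1; 2–4: 1; 6–3: 1; 7–3: 1; 3–5: 1; 3–1: 1; 3–4: 1.
All other pairs contribute 0.
Summing the contributions gives betweenness(8) = 10.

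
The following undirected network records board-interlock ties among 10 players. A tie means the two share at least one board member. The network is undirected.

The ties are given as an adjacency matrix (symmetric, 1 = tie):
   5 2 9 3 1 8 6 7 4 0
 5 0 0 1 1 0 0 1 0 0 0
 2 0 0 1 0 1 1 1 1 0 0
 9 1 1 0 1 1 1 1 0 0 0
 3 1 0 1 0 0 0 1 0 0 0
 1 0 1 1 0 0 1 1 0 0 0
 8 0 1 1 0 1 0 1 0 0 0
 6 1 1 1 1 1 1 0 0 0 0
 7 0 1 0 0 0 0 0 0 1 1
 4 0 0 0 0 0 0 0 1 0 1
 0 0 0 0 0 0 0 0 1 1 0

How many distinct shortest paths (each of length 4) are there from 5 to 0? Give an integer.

2

The shortest distance is 4. The length-4 paths are: 5–9–2–7–0; 5–6–2–7–0.
That gives 2 distinct shortest paths.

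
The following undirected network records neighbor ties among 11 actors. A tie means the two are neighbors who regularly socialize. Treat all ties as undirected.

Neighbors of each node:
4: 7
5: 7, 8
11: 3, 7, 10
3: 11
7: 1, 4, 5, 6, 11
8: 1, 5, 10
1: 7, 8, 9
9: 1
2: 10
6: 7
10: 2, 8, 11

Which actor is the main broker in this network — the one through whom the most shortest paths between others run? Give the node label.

7

Unnormalized betweenness of each node: 1:21/2, 2:0, 3:0, 4:0, 5:3/2, 6:0, 7:24, 8:7, 9:0, 10:11, 11:15.
7 has the largest value, 24, making it the main broker — the node through which the most shortest paths run.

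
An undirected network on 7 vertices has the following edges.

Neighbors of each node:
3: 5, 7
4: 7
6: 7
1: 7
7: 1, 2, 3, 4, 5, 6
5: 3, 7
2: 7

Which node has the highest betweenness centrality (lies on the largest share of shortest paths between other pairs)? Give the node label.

Unnormalized betweenness of each node: 1:0, 2:0, 3:0, 4:0, 5:0, 6:0, 7:14.
7 has the largest value, 14, making it the main broker — the node through which the most shortest paths run.

7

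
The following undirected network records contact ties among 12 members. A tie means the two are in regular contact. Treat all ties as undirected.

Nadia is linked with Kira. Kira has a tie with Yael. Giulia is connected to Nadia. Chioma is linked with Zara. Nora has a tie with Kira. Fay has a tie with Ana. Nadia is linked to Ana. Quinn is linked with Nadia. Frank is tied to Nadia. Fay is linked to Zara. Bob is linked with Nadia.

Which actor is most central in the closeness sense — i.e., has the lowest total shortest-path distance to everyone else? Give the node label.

Nadia

Farness (sum of distances to all others) for each node — Ana:23, Bob:29, Chioma:47, Fay:29, Frank:29, Giulia:29, Kira:25, Nadia:19, Nora:35, Quinn:29, Yael:35, Zara:37.
The smallest farness is 19, for Nadia, so Nadia has the highest closeness.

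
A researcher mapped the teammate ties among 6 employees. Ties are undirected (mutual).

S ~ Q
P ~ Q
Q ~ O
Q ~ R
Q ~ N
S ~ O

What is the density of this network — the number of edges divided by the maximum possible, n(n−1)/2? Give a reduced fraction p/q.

2/5

There are 6 edges and 6 nodes, so the maximum possible is C(6,2) = 15.
Density = 6/15 = 2/5.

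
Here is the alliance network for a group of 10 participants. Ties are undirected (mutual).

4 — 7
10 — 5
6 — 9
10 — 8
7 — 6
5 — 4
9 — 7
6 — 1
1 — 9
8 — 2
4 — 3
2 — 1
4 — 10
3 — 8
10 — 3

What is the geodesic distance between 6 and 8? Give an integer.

One shortest route is 6 – 1 – 2 – 8, which uses 3 edges, and at distance 2 from 6 we only reach {2, 4}, which does not include 8. So d(6,8) = 3.

3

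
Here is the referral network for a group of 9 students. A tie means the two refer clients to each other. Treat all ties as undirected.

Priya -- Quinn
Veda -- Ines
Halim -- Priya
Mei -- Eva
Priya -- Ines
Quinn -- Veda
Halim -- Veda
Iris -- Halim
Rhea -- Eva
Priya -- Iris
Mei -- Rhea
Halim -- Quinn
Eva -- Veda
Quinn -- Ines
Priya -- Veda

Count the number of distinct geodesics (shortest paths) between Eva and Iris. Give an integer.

2

The shortest distance is 3. The length-3 paths are: Eva–Veda–Priya–Iris; Eva–Veda–Halim–Iris.
That gives 2 distinct shortest paths.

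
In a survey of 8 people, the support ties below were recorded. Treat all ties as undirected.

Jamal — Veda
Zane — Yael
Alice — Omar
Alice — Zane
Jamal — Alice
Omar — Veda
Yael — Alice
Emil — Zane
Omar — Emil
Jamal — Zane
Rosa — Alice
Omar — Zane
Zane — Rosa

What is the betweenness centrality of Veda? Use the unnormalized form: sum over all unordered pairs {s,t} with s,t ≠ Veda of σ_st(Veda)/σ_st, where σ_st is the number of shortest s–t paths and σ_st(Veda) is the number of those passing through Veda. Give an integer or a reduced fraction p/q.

1/3

Pairs whose geodesics pass through Veda — Omar–Jamal: 1/3.
All other pairs contribute 0.
Summing the contributions gives betweenness(Veda) = 1/3.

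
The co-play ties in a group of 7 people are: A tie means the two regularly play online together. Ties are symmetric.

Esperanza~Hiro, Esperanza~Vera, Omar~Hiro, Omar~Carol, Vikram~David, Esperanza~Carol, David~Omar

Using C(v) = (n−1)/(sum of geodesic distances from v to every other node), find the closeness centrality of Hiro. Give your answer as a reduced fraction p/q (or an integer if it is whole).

6/11

Distances from Hiro: Carol:2, David:2, Esperanza:1, Omar:1, Vera:2, Vikram:3. Sum = 11.
n = 7, so closeness = 6/11.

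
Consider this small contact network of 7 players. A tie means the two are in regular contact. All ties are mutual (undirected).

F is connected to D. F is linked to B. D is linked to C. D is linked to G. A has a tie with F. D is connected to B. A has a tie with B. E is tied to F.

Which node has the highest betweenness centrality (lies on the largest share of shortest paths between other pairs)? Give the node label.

Unnormalized betweenness of each node: A:0, B:3/2, C:0, D:9, E:0, F:13/2, G:0.
D has the largest value, 9, making it the main broker — the node through which the most shortest paths run.

D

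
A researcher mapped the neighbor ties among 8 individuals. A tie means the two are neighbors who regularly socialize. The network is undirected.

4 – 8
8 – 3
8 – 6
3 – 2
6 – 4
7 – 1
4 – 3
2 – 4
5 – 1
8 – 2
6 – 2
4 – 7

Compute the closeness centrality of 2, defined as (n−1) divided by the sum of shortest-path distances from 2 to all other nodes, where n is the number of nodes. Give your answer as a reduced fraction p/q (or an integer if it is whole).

7/13

Distances from 2: 1:3, 3:1, 4:1, 5:4, 6:1, 7:2, 8:1. Sum = 13.
n = 8, so closeness = 7/13.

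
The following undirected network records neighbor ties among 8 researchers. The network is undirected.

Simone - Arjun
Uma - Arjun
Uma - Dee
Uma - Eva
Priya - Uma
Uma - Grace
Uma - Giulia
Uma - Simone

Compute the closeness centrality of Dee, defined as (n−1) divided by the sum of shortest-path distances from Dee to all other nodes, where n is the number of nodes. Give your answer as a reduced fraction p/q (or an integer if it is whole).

7/13

Distances from Dee: Arjun:2, Eva:2, Giulia:2, Grace:2, Priya:2, Simone:2, Uma:1. Sum = 13.
n = 8, so closeness = 7/13.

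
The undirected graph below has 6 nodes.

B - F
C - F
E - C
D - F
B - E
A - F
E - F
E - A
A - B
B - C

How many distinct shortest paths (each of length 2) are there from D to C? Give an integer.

The shortest distance is 2, and the only length-2 path is D–F–C. So there is exactly 1 shortest path.

1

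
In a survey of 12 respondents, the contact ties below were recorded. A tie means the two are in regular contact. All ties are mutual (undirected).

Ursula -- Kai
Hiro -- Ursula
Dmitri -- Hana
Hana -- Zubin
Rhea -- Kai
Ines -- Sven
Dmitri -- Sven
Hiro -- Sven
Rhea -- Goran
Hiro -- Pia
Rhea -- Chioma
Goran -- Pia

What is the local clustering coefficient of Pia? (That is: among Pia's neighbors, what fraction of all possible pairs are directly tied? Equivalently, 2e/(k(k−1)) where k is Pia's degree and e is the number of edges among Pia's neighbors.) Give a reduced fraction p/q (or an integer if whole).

Pia's neighbors: Goran and Hiro (k = 2).
Possible neighbor pairs: C(2,2) = 1. Edges among them: none → e = 0.
Clustering(Pia) = 0/1.

0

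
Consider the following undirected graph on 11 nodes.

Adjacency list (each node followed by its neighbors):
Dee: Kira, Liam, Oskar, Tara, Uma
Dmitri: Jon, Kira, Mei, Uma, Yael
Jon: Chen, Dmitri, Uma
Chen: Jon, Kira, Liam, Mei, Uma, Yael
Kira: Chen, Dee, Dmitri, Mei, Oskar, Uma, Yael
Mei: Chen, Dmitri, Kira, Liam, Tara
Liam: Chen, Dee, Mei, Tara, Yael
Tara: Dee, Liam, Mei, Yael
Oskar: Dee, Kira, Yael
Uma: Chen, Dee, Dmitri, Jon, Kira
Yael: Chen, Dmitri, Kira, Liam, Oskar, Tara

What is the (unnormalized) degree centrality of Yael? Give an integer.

6

Yael is directly tied to Chen, Dmitri, Kira, Liam, Oskar, and Tara. That is 6 neighbors, so the degree of Yael is 6.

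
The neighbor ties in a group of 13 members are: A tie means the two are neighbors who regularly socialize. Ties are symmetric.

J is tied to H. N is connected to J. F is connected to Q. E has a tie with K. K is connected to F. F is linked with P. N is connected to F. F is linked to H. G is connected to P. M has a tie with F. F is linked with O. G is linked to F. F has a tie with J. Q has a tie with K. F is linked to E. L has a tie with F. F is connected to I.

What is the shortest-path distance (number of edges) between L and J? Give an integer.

One shortest route is L – F – J, which uses 2 edges, and L and J are not directly tied, so nothing shorter exists. So d(L,J) = 2.

2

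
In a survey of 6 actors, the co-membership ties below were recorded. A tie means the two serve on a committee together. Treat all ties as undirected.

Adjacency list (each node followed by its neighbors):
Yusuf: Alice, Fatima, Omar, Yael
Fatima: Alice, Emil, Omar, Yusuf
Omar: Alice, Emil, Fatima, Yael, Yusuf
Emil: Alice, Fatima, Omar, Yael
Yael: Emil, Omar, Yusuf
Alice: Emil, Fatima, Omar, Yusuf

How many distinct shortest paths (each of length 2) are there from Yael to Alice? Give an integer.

The shortest distance is 2. The length-2 paths are: Yael–Yusuf–Alice; Yael–Emil–Alice; Yael–Omar–Alice.
That gives 3 distinct shortest paths.

3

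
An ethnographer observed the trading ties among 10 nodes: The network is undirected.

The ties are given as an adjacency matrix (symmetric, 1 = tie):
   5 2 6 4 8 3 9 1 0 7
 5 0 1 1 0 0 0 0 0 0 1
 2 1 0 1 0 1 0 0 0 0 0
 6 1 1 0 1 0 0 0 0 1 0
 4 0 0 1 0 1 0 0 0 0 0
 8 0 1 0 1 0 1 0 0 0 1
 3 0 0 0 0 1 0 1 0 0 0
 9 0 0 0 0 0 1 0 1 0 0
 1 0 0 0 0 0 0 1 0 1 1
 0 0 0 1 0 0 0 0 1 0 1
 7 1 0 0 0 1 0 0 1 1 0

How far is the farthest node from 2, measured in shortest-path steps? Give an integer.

Distances from 2: 0:2, 1:3, 3:2, 4:2, 5:1, 6:1, 7:2, 8:1, 9:3.
The largest is 3 (to 1 and 9), so the eccentricity of 2 is 3.

3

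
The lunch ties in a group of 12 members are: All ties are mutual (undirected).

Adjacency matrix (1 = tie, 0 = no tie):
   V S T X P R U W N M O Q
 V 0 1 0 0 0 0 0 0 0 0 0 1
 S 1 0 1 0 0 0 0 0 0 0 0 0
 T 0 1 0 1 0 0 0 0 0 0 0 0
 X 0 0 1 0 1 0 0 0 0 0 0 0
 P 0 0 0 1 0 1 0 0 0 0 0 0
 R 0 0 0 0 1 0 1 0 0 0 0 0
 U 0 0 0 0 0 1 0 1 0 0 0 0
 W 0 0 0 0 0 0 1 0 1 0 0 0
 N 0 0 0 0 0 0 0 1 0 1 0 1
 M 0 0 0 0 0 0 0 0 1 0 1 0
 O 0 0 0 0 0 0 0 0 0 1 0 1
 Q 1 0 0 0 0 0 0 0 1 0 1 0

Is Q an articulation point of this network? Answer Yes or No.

No

Even without Q, every remaining node can still reach every other (the residual graph is connected), so Q is not a cut vertex.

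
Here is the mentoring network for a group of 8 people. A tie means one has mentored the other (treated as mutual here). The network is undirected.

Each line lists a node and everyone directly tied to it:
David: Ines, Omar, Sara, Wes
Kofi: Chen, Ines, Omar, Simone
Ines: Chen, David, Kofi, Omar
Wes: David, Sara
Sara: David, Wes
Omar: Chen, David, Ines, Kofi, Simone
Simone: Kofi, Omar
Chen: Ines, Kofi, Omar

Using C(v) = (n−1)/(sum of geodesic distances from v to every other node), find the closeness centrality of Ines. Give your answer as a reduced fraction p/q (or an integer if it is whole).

7/10

Distances from Ines: Chen:1, David:1, Kofi:1, Omar:1, Sara:2, Simone:2, Wes:2. Sum = 10.
n = 8, so closeness = 7/10.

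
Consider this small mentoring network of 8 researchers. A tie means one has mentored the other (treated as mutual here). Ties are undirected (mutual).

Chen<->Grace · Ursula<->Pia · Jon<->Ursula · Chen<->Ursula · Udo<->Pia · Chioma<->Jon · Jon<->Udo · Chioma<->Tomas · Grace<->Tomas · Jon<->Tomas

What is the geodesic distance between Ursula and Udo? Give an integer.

One shortest route is Ursula – Pia – Udo, which uses 2 edges, and Ursula and Udo are not directly tied, so nothing shorter exists. So d(Ursula,Udo) = 2.

2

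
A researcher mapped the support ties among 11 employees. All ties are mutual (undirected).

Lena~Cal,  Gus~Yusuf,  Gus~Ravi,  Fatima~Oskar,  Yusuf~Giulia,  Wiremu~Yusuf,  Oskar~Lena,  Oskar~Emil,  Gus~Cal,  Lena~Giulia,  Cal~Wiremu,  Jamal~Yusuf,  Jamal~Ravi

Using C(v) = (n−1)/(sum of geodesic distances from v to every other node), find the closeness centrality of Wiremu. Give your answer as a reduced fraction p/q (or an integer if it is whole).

5/12

Distances from Wiremu: Cal:1, Emil:4, Fatima:4, Giulia:2, Gus:2, Jamal:2, Lena:2, Oskar:3, Ravi:3, Yusuf:1. Sum = 24.
n = 11, so closeness = 10/24 = 5/12.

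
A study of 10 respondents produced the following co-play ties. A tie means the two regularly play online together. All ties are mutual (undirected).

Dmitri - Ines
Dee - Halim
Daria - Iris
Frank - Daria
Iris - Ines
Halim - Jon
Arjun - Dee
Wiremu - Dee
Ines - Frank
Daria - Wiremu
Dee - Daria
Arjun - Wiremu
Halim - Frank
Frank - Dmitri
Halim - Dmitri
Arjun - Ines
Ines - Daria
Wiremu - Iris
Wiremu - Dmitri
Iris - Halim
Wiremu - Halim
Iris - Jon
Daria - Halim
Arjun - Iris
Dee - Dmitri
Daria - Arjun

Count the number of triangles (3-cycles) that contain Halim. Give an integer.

10

Halim's neighbors: Daria, Dee, Dmitri, Frank, Iris, Jon, and Wiremu.
Neighbor pairs that are themselves tied: Halim–Daria–Dee; Halim–Daria–Frank; Halim–Daria–Iris; Halim–Daria–Wiremu; Halim–Dee–Dmitri; Halim–Dee–Wiremu; Halim–Dmitri–Frank; Halim–Dmitri–Wiremu; Halim–Iris–Jon; Halim–Iris–Wiremu. Each forms one triangle with Halim, for 10 in total.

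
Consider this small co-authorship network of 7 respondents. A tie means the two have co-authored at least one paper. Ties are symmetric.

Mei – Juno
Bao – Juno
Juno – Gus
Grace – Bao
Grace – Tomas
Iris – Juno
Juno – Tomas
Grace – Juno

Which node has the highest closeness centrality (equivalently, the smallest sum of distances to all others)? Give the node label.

Juno

Farness (sum of distances to all others) for each node — Bao:10, Grace:9, Gus:11, Iris:11, Juno:6, Mei:11, Tomas:10.
The smallest farness is 6, for Juno, so Juno has the highest closeness.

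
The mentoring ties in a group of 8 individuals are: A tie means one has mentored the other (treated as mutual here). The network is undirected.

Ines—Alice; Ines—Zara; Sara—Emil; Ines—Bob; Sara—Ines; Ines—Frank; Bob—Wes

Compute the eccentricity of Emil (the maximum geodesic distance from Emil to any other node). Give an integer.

4

Distances from Emil: Alice:3, Bob:3, Frank:3, Ines:2, Sara:1, Wes:4, Zara:3.
The largest is 4 (to Wes), so the eccentricity of Emil is 4.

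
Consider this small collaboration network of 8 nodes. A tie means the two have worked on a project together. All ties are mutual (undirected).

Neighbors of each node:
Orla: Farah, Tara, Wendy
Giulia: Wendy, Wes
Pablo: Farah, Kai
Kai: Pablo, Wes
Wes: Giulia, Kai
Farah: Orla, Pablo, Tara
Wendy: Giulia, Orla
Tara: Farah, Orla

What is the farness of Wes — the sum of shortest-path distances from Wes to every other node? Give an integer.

Distances from Wes: Farah:3, Giulia:1, Kai:1, Orla:3, Pablo:2, Tara:4, Wendy:2.
Sum = 3 + 1 + 1 + 3 + 2 + 4 + 2 = 16.

16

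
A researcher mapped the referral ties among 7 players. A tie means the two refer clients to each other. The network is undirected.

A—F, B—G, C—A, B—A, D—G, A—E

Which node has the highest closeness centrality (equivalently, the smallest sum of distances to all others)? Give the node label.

A

Farness (sum of distances to all others) for each node — A:9, B:10, C:14, D:18, E:14, F:14, G:13.
The smallest farness is 9, for A, so A has the highest closeness.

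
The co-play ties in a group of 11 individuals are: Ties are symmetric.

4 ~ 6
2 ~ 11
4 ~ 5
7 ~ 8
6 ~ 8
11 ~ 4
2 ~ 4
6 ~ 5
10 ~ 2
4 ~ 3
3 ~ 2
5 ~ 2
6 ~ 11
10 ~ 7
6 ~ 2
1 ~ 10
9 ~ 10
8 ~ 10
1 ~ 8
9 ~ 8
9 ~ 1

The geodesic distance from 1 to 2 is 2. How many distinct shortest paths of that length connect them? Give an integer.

1

The shortest distance is 2, and the only length-2 path is 1–10–2. So there is exactly 1 shortest path.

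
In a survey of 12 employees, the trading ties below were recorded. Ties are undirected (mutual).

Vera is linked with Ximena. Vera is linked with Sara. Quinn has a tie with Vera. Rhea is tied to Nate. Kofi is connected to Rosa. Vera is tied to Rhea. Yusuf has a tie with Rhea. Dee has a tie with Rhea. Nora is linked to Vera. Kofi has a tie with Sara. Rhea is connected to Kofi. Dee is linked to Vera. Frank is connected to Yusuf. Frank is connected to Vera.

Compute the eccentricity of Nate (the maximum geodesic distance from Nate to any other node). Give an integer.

Distances from Nate: Dee:2, Frank:3, Kofi:2, Nora:3, Quinn:3, Rhea:1, Rosa:3, Sara:3, Vera:2, Ximena:3, Yusuf:2.
The largest is 3 (to Ximena, Nora, Sara, Quinn, Frank, and Rosa), so the eccentricity of Nate is 3.

3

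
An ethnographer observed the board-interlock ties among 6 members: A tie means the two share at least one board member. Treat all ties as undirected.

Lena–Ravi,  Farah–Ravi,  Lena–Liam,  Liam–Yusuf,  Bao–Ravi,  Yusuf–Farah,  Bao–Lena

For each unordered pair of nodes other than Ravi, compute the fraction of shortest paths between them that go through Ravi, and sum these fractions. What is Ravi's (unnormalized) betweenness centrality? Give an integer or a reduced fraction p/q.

5/2

Pairs whose geodesics pass through Ravi — Lena–Farah: 1; Bao–Farah: 1; Bao–Yusuf: 1/2.
All other pairs contribute 0.
Summing the contributions gives betweenness(Ravi) = 5/2.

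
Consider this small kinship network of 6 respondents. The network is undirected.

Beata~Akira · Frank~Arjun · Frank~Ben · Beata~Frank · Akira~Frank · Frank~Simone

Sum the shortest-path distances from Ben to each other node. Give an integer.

9

Distances from Ben: Akira:2, Arjun:2, Beata:2, Frank:1, Simone:2.
Sum = 2 + 2 + 2 + 1 + 2 = 9.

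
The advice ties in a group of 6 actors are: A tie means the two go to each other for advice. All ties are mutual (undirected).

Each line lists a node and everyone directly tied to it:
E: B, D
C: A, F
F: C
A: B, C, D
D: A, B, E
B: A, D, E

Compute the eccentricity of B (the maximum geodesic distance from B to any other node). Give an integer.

3

Distances from B: A:1, C:2, D:1, E:1, F:3.
The largest is 3 (to F), so the eccentricity of B is 3.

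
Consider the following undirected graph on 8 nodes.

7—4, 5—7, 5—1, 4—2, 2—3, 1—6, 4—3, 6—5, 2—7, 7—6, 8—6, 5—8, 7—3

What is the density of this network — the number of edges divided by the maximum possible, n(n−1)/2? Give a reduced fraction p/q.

There are 13 edges and 8 nodes, so the maximum possible is C(8,2) = 28.
Density = 13/28.

13/28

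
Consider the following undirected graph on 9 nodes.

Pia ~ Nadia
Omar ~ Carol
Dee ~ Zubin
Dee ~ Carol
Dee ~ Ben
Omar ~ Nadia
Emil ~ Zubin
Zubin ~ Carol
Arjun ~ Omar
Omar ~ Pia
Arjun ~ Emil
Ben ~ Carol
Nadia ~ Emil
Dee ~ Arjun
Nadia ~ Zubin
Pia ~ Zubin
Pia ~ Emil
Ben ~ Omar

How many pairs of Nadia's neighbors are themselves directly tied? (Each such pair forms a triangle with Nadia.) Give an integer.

Nadia's neighbors: Emil, Omar, Pia, and Zubin.
Neighbor pairs that are themselves tied: Nadia–Emil–Pia; Nadia–Emil–Zubin; Nadia–Omar–Pia; Nadia–Pia–Zubin. Each forms one triangle with Nadia, for 4 in total.

4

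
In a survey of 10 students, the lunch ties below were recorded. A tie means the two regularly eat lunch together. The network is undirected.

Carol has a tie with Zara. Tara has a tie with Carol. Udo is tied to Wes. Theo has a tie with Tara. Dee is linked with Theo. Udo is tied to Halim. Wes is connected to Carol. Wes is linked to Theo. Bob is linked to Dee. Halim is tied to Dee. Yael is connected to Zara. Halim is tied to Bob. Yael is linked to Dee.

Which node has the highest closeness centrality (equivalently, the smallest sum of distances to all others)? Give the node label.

Dee

Farness (sum of distances to all others) for each node — Bob:21, Carol:19, Dee:15, Halim:18, Tara:20, Theo:16, Udo:19, Wes:17, Yael:19, Zara:20.
The smallest farness is 15, for Dee, so Dee has the highest closeness.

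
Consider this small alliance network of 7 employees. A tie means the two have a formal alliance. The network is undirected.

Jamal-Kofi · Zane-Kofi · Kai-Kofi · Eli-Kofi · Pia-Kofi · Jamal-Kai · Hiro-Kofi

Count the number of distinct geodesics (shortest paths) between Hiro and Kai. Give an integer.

The shortest distance is 2, and the only length-2 path is Hiro–Kofi–Kai. So there is exactly 1 shortest path.

1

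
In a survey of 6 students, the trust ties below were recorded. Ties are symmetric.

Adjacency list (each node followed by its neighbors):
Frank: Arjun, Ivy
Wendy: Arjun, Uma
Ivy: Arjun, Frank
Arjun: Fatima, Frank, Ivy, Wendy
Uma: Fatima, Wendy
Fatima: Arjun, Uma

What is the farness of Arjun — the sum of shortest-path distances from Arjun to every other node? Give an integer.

6

Distances from Arjun: Fatima:1, Frank:1, Ivy:1, Uma:2, Wendy:1.
Sum = 1 + 1 + 1 + 2 + 1 = 6.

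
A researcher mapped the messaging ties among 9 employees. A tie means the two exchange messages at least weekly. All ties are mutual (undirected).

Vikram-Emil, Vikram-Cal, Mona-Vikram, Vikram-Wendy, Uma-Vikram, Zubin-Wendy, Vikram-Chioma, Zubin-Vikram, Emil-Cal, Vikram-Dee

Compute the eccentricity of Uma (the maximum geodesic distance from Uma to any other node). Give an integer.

2

Distances from Uma: Cal:2, Chioma:2, Dee:2, Emil:2, Mona:2, Vikram:1, Wendy:2, Zubin:2.
The largest is 2 (to Emil, Wendy, Chioma, Mona, Cal, Dee, and Zubin), so the eccentricity of Uma is 2.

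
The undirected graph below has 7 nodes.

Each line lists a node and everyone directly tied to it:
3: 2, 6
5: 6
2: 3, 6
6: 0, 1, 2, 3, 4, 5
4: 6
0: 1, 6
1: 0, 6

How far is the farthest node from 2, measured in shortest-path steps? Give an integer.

Distances from 2: 0:2, 1:2, 3:1, 4:2, 5:2, 6:1.
The largest is 2 (to 0, 4, 1, and 5), so the eccentricity of 2 is 2.

2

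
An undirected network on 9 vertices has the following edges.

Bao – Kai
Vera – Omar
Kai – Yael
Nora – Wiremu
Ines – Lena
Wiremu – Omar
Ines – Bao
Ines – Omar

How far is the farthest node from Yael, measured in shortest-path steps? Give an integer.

6

Distances from Yael: Bao:2, Ines:3, Kai:1, Lena:4, Nora:6, Omar:4, Vera:5, Wiremu:5.
The largest is 6 (to Nora), so the eccentricity of Yael is 6.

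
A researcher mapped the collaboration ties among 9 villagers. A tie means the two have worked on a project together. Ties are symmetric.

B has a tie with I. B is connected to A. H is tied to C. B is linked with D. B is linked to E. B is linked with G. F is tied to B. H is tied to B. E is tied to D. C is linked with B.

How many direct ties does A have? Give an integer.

1

A is directly tied to B. That is 1 neighbor, so the degree of A is 1.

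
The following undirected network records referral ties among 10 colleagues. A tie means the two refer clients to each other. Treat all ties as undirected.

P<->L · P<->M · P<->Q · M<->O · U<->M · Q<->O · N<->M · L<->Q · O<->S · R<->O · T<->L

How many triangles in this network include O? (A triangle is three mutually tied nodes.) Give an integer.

O's neighbors are M, Q, R, and S, but none of them are tied to each other, so no triangle contains O.

0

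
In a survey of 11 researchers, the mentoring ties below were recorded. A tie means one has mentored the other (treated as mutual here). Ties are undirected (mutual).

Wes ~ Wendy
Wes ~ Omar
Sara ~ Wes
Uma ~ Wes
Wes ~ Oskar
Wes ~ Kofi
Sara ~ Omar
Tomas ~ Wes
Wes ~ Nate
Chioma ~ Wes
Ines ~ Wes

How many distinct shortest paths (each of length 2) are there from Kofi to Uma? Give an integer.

The shortest distance is 2, and the only length-2 path is Kofi–Wes–Uma. So there is exactly 1 shortest path.

1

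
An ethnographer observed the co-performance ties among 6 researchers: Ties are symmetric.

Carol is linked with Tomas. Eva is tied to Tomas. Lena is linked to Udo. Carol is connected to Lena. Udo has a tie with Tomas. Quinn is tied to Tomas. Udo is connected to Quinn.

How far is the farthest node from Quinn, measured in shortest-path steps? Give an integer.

Distances from Quinn: Carol:2, Eva:2, Lena:2, Tomas:1, Udo:1.
The largest is 2 (to Carol, Eva, and Lena), so the eccentricity of Quinn is 2.

2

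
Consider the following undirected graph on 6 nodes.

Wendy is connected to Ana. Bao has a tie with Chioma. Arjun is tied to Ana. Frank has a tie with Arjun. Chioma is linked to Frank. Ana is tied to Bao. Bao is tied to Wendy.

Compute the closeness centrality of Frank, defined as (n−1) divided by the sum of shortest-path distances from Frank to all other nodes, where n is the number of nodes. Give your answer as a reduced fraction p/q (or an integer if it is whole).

5/9

Distances from Frank: Ana:2, Arjun:1, Bao:2, Chioma:1, Wendy:3. Sum = 9.
n = 6, so closeness = 5/9.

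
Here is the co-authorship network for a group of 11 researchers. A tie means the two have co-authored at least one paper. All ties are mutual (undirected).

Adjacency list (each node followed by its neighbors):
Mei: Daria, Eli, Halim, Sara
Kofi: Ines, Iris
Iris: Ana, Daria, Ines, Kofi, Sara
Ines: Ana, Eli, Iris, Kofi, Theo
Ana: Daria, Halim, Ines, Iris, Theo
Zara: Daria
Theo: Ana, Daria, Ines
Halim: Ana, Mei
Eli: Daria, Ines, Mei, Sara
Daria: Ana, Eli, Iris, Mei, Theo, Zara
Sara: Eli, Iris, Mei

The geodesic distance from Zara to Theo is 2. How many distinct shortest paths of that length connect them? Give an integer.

1

The shortest distance is 2, and the only length-2 path is Zara–Daria–Theo. So there is exactly 1 shortest path.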